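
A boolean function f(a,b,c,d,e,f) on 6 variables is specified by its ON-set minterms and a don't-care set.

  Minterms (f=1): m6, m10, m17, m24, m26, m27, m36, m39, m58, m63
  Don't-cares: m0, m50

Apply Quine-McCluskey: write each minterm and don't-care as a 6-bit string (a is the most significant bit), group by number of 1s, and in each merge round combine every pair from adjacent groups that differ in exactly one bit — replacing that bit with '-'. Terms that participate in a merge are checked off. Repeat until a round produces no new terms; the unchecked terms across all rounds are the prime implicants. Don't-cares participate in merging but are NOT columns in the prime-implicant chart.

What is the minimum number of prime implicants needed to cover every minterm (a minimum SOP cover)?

9

Round 0: 000000 000110 001010✓ 010001 011000✓ 011010✓ 011011✓ 100100 100111 110010✓ 111010✓ 111111
Round 1: -11010 0-1010 0110-0 01101- 11-010
PIs = {-11010, 0-1010, 000000, 000110, 010001, 0110-0, 01101-, 100100, 100111, 11-010, 111111}
Coverage chart:
  m6: 000110 ←essential
  m10: 0-1010 ←essential
  m17: 010001 ←essential
  m24: 0110-0 ←essential
  m26: -11010,0-1010,0110-0,01101-
  m27: 01101- ←essential
  m36: 100100 ←essential
  m39: 100111 ←essential
  m58: -11010,11-010
  m63: 111111 ←essential
Essential: 0-1010, 000110, 010001, 0110-0, 01101-, 100100, 100111, 111111
Petrick residual → -11010
Min cover (9 terms): bcd'ef' + a'cd'ef' + a'b'c'def' + a'bc'd'e'f + a'bcd'f' + a'bcd'e + ab'c'de'f' + ab'c'def + abcdef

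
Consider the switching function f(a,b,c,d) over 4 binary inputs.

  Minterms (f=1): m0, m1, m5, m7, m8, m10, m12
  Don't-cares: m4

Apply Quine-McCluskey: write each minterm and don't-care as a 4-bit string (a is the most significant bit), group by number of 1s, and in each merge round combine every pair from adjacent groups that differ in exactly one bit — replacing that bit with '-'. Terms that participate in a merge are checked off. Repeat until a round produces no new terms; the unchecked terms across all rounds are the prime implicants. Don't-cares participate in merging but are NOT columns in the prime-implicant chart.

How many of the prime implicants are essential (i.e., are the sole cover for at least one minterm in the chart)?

[col 0] 0000*, 0001*, 0100*, 0101*, 0111*, 1000*, 1010*, 1100*
[col 1] -000*, -100*, 0-00*, 0-01*, 000-*, 01-1, 010-*, 1-00*, 10-0
[col 2] --00, 0-0-
Prime implicants: --00, 0-0-, 01-1, 10-0
PI chart (minterm → PIs covering it):
  0 | --00,0-0-
  1 | 0-0-  (sole → essential)
  5 | 0-0-,01-1
  7 | 01-1  (sole → essential)
  8 | --00,10-0
  10 | 10-0  (sole → essential)
  12 | --00  (sole → essential)
Essential prime implicants: --00, 0-0-, 01-1, 10-0

4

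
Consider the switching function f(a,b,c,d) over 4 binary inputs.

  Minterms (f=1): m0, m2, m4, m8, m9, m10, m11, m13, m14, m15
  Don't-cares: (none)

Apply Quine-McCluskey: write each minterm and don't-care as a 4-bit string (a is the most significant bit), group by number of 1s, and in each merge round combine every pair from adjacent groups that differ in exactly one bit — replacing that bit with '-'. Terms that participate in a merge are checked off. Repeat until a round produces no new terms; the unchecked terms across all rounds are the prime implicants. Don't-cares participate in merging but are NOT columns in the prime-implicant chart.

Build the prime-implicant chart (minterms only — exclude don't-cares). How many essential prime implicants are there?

4

[col 0] 0000*, 0010*, 0100*, 1000*, 1001*, 1010*, 1011*, 1101*, 1110*, 1111*
[col 1] -000*, -010*, 0-00, 00-0*, 1-01*, 1-10*, 1-11*, 10-0*, 10-1*, 100-*, 101-*, 11-1*, 111-*
[col 2] -0-0, 1--1, 1-1-, 10--
Prime implicants: -0-0, 0-00, 1--1, 1-1-, 10--
PI chart (minterm → PIs covering it):
  0 | -0-0,0-00
  2 | -0-0  (sole → essential)
  4 | 0-00  (sole → essential)
  8 | -0-0,10--
  9 | 1--1,10--
  10 | -0-0,1-1-,10--
  11 | 1--1,1-1-,10--
  13 | 1--1  (sole → essential)
  14 | 1-1-  (sole → essential)
  15 | 1--1,1-1-
Essential prime implicants: -0-0, 0-00, 1--1, 1-1-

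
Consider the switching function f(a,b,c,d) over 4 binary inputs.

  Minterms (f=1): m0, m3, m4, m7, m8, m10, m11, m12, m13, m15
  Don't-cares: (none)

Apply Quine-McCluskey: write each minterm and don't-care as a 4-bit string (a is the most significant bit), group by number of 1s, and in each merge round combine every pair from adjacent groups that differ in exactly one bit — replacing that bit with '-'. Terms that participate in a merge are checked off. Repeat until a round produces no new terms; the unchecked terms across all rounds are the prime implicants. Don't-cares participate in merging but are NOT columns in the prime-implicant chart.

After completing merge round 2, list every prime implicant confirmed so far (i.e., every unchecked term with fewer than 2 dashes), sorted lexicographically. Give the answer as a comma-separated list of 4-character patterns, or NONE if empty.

size-2^0 implicants → 0000(✓)  0011(✓)  0100(✓)  0111(✓)  1000(✓)  1010(✓)  1011(✓)  1100(✓)  1101(✓)  1111(✓)
size-2^1 implicants → -000(✓)  -011(✓)  -100(✓)  -111(✓)  0-00(✓)  0-11(✓)  1-00(✓)  1-11(✓)  10-0  101-  11-1  110-
size-2^2 implicants → --00  --11
Unchecked terms (primes): --00, --11, 10-0, 101-, 11-1, 110-

10-0, 101-, 11-1, 110-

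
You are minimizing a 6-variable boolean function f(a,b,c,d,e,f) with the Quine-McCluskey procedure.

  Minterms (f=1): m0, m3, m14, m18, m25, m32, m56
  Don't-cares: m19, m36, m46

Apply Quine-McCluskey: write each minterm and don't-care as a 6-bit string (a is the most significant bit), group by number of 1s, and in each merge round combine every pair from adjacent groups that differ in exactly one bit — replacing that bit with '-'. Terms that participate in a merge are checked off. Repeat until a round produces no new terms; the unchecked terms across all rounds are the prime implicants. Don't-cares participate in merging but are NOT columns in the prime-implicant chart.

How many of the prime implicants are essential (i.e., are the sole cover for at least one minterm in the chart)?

6

[col 0] 000000*, 000011*, 001110*, 010010*, 010011*, 011001, 100000*, 100100*, 101110*, 111000
[col 1] -00000, -01110, 0-0011, 01001-, 100-00
Prime implicants: -00000, -01110, 0-0011, 01001-, 011001, 100-00, 111000
PI chart (minterm → PIs covering it):
  0 | -00000  (sole → essential)
  3 | 0-0011  (sole → essential)
  14 | -01110  (sole → essential)
  18 | 01001-  (sole → essential)
  25 | 011001  (sole → essential)
  32 | -00000,100-00
  56 | 111000  (sole → essential)
Essential prime implicants: -00000, -01110, 0-0011, 01001-, 011001, 111000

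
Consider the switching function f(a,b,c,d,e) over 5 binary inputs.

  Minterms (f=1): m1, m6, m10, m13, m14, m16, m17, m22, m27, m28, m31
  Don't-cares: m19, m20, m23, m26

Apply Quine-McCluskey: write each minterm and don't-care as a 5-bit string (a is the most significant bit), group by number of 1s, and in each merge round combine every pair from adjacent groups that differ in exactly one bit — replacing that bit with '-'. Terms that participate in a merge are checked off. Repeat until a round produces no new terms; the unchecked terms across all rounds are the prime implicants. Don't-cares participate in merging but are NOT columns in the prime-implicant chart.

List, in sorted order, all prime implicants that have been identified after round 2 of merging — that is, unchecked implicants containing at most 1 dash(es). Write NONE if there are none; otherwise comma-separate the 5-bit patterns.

-0001, -0110, -1010, 0-110, 01-10, 01101, 1-100, 10-00, 100-1, 1000-, 101-0, 1011-, 1101-

[col 0] 00001*, 00110*, 01010*, 01101, 01110*, 10000*, 10001*, 10011*, 10100*, 10110*, 10111*, 11010*, 11011*, 11100*, 11111*
[col 1] -0001, -0110, -1010, 0-110, 01-10, 1-011*, 1-100, 1-111*, 10-00, 10-11*, 100-1, 1000-, 101-0, 1011-, 11-11*, 1101-
[col 2] 1--11
Prime implicants: -0001, -0110, -1010, 0-110, 01-10, 01101, 1--11, 1-100, 10-00, 100-1, 1000-, 101-0, 1011-, 1101-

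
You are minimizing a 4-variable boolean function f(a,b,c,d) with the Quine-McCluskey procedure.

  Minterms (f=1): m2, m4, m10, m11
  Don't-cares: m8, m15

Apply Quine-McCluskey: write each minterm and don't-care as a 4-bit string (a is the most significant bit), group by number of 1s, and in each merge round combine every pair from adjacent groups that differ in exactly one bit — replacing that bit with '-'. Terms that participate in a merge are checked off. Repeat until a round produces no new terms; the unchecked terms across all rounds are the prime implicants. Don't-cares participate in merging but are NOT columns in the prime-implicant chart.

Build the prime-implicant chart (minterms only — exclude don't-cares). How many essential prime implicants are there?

Round 0: 0010✓ 0100 1000✓ 1010✓ 1011✓ 1111✓
Round 1: -010 1-11 10-0 101-
PIs = {-010, 0100, 1-11, 10-0, 101-}
Coverage chart:
  m2: -010 ←essential
  m4: 0100 ←essential
  m10: -010,10-0,101-
  m11: 1-11,101-
Essential: -010, 0100

2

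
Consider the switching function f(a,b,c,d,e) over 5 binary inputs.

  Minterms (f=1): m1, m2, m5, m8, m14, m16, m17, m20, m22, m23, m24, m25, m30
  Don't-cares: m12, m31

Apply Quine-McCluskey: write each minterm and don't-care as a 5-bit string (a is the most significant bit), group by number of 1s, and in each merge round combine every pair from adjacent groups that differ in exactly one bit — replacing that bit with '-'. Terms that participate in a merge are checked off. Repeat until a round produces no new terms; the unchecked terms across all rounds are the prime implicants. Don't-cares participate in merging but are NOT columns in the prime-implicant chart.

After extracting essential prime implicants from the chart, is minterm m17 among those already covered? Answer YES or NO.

size-2^0 implicants → 00001(✓)  00010  00101(✓)  01000(✓)  01100(✓)  01110(✓)  10000(✓)  10001(✓)  10100(✓)  10110(✓)  10111(✓)  11000(✓)  11001(✓)  11110(✓)  11111(✓)
size-2^1 implicants → -0001  -1000  -1110  00-01  01-00  011-0  1-000(✓)  1-001(✓)  1-110(✓)  1-111(✓)  10-00  1000-(✓)  101-0  1011-(✓)  1100-(✓)  1111-(✓)
size-2^2 implicants → 1-00-  1-11-
Unchecked terms (primes): -0001, -1000, -1110, 00-01, 00010, 01-00, 011-0, 1-00-, 1-11-, 10-00, 101-0
Minterm coverage:
  m1 ⊆ -0001,00-01
  m2 ⊆ 00010 [E]
  m5 ⊆ 00-01 [E]
  m8 ⊆ -1000,01-00
  m14 ⊆ -1110,011-0
  m16 ⊆ 1-00-,10-00
  m17 ⊆ -0001,1-00-
  m20 ⊆ 10-00,101-0
  m22 ⊆ 1-11-,101-0
  m23 ⊆ 1-11- [E]
  m24 ⊆ -1000,1-00-
  m25 ⊆ 1-00- [E]
  m30 ⊆ -1110,1-11-
E = {00-01, 00010, 1-00-, 1-11-}

YES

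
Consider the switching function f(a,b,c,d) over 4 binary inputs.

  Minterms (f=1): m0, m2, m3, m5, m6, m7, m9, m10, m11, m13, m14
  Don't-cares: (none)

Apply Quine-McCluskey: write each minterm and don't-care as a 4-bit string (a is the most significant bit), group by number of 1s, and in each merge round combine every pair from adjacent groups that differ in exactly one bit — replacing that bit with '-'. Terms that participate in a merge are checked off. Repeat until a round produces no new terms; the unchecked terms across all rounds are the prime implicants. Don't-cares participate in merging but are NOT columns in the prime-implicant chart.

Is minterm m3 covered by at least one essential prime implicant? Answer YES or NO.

size-2^0 implicants → 0000(✓)  0010(✓)  0011(✓)  0101(✓)  0110(✓)  0111(✓)  1001(✓)  1010(✓)  1011(✓)  1101(✓)  1110(✓)
size-2^1 implicants → -010(✓)  -011(✓)  -101  -110(✓)  0-10(✓)  0-11(✓)  00-0  001-(✓)  01-1  011-(✓)  1-01  1-10(✓)  10-1  101-(✓)
size-2^2 implicants → --10  -01-  0-1-
Unchecked terms (primes): --10, -01-, -101, 0-1-, 00-0, 01-1, 1-01, 10-1
Minterm coverage:
  m0 ⊆ 00-0 [E]
  m2 ⊆ --10,-01-,0-1-,00-0
  m3 ⊆ -01-,0-1-
  m5 ⊆ -101,01-1
  m6 ⊆ --10,0-1-
  m7 ⊆ 0-1-,01-1
  m9 ⊆ 1-01,10-1
  m10 ⊆ --10,-01-
  m11 ⊆ -01-,10-1
  m13 ⊆ -101,1-01
  m14 ⊆ --10 [E]
E = {--10, 00-0}

NO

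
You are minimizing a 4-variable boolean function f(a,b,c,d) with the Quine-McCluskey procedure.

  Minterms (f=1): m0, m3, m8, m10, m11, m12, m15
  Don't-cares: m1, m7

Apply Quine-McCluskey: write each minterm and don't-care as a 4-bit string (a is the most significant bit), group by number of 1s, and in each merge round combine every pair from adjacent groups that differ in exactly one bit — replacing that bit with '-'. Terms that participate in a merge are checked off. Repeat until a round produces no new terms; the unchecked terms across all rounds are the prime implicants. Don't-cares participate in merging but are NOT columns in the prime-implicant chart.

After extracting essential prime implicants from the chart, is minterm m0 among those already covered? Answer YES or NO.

size-2^0 implicants → 0000(✓)  0001(✓)  0011(✓)  0111(✓)  1000(✓)  1010(✓)  1011(✓)  1100(✓)  1111(✓)
size-2^1 implicants → -000  -011(✓)  -111(✓)  0-11(✓)  00-1  000-  1-00  1-11(✓)  10-0  101-
size-2^2 implicants → --11
Unchecked terms (primes): --11, -000, 00-1, 000-, 1-00, 10-0, 101-
Minterm coverage:
  m0 ⊆ -000,000-
  m3 ⊆ --11,00-1
  m8 ⊆ -000,1-00,10-0
  m10 ⊆ 10-0,101-
  m11 ⊆ --11,101-
  m12 ⊆ 1-00 [E]
  m15 ⊆ --11 [E]
E = {--11, 1-00}

NO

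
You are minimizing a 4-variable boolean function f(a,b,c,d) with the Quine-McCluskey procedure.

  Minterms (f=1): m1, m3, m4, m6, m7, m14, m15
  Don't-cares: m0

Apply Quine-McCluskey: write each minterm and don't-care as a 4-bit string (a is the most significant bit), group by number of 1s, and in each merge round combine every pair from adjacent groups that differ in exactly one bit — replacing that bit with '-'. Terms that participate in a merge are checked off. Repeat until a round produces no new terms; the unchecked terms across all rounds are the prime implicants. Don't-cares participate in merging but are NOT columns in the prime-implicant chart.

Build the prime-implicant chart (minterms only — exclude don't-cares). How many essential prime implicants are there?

size-2^0 implicants → 0000(✓)  0001(✓)  0011(✓)  0100(✓)  0110(✓)  0111(✓)  1110(✓)  1111(✓)
size-2^1 implicants → -110(✓)  -111(✓)  0-00  0-11  00-1  000-  01-0  011-(✓)  111-(✓)
size-2^2 implicants → -11-
Unchecked terms (primes): -11-, 0-00, 0-11, 00-1, 000-, 01-0
Minterm coverage:
  m1 ⊆ 00-1,000-
  m3 ⊆ 0-11,00-1
  m4 ⊆ 0-00,01-0
  m6 ⊆ -11-,01-0
  m7 ⊆ -11-,0-11
  m14 ⊆ -11- [E]
  m15 ⊆ -11- [E]
E = {-11-}

1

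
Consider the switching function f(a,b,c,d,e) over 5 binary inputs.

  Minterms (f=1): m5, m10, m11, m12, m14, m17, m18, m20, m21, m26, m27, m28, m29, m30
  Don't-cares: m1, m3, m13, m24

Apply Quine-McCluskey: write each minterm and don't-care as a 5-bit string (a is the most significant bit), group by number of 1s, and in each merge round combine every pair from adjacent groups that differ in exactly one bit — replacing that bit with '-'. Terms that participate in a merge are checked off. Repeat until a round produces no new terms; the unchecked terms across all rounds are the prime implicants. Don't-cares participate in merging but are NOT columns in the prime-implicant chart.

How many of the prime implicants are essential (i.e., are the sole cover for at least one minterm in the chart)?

4

size-2^0 implicants → 00001(✓)  00011(✓)  00101(✓)  01010(✓)  01011(✓)  01100(✓)  01101(✓)  01110(✓)  10001(✓)  10010(✓)  10100(✓)  10101(✓)  11000(✓)  11010(✓)  11011(✓)  11100(✓)  11101(✓)  11110(✓)
size-2^1 implicants → -0001(✓)  -0101(✓)  -1010(✓)  -1011(✓)  -1100(✓)  -1101(✓)  -1110(✓)  0-011  0-101(✓)  00-01(✓)  000-1  01-10(✓)  0101-(✓)  011-0(✓)  0110-(✓)  1-010  1-100(✓)  1-101(✓)  10-01(✓)  1010-(✓)  11-00(✓)  11-10(✓)  110-0(✓)  1101-(✓)  111-0(✓)  1110-(✓)
size-2^2 implicants → --101  -0-01  -1-10  -101-  -11-0  -110-  1-10-  11--0
Unchecked terms (primes): --101, -0-01, -1-10, -101-, -11-0, -110-, 0-011, 000-1, 1-010, 1-10-, 11--0
Minterm coverage:
  m5 ⊆ --101,-0-01
  m10 ⊆ -1-10,-101-
  m11 ⊆ -101-,0-011
  m12 ⊆ -11-0,-110-
  m14 ⊆ -1-10,-11-0
  m17 ⊆ -0-01 [E]
  m18 ⊆ 1-010 [E]
  m20 ⊆ 1-10- [E]
  m21 ⊆ --101,-0-01,1-10-
  m26 ⊆ -1-10,-101-,1-010,11--0
  m27 ⊆ -101- [E]
  m28 ⊆ -11-0,-110-,1-10-,11--0
  m29 ⊆ --101,-110-,1-10-
  m30 ⊆ -1-10,-11-0,11--0
E = {-0-01, -101-, 1-010, 1-10-}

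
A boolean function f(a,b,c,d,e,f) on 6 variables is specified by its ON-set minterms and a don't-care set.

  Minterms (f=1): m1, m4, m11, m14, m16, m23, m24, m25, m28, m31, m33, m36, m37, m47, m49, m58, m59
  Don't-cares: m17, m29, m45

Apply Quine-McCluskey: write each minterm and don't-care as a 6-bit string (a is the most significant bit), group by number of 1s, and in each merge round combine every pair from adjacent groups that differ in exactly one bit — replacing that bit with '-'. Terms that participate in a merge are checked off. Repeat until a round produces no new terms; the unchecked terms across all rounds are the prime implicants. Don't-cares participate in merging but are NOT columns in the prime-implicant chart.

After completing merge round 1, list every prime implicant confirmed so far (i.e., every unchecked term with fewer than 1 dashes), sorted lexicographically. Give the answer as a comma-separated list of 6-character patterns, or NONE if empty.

[col 0] 000001*, 000100*, 001011, 001110, 010000*, 010001*, 010111*, 011000*, 011001*, 011100*, 011101*, 011111*, 100001*, 100100*, 100101*, 101101*, 101111*, 110001*, 111010*, 111011*
[col 1] -00001*, -00100, -10001*, 0-0001*, 01-000*, 01-001*, 01-111, 01000-*, 011-00*, 011-01*, 01100-*, 0111-1, 01110-*, 1-0001*, 10-101, 100-01, 10010-, 1011-1, 11101-
[col 2] --0001, 01-00-, 011-0-
Prime implicants: --0001, -00100, 001011, 001110, 01-00-, 01-111, 011-0-, 0111-1, 10-101, 100-01, 10010-, 1011-1, 11101-

001011, 001110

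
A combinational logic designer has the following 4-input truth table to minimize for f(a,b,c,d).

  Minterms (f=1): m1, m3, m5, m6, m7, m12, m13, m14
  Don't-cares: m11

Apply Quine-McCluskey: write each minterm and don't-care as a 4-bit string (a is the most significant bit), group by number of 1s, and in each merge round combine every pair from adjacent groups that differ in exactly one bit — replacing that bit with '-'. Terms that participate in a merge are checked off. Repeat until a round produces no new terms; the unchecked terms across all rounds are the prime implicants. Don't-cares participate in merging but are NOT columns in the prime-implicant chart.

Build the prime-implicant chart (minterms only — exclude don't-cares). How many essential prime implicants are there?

[col 0] 0001*, 0011*, 0101*, 0110*, 0111*, 1011*, 1100*, 1101*, 1110*
[col 1] -011, -101, -110, 0-01*, 0-11*, 00-1*, 01-1*, 011-, 11-0, 110-
[col 2] 0--1
Prime implicants: -011, -101, -110, 0--1, 011-, 11-0, 110-
PI chart (minterm → PIs covering it):
  1 | 0--1  (sole → essential)
  3 | -011,0--1
  5 | -101,0--1
  6 | -110,011-
  7 | 0--1,011-
  12 | 11-0,110-
  13 | -101,110-
  14 | -110,11-0
Essential prime implicants: 0--1

1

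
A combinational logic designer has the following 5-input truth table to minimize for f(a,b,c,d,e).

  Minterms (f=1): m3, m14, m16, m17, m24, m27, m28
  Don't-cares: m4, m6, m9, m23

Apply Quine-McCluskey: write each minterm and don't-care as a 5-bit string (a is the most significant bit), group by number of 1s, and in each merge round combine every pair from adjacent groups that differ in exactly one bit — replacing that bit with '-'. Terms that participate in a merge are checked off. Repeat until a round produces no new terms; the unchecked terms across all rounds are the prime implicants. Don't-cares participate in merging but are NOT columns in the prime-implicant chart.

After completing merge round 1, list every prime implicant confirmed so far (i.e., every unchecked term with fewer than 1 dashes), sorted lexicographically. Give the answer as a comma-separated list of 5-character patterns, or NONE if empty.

[col 0] 00011, 00100*, 00110*, 01001, 01110*, 10000*, 10001*, 10111, 11000*, 11011, 11100*
[col 1] 0-110, 001-0, 1-000, 1000-, 11-00
Prime implicants: 0-110, 00011, 001-0, 01001, 1-000, 1000-, 10111, 11-00, 11011

00011, 01001, 10111, 11011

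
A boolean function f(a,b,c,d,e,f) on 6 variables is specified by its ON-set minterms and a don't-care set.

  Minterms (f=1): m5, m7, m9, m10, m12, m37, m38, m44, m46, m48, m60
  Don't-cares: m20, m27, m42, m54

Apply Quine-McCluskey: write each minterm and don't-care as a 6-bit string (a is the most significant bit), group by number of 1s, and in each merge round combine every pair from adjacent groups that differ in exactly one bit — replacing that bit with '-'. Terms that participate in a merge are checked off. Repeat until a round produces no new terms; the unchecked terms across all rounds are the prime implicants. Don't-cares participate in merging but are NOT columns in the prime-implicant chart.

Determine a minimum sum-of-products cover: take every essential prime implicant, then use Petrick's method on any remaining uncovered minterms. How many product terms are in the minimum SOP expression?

size-2^0 implicants → 000101(✓)  000111(✓)  001001  001010(✓)  001100(✓)  010100  011011  100101(✓)  100110(✓)  101010(✓)  101100(✓)  101110(✓)  110000  110110(✓)  111100(✓)
size-2^1 implicants → -00101  -01010  -01100  0001-1  1-0110  1-1100  10-110  101-10  1011-0
Unchecked terms (primes): -00101, -01010, -01100, 0001-1, 001001, 010100, 011011, 1-0110, 1-1100, 10-110, 101-10, 1011-0, 110000
Minterm coverage:
  m5 ⊆ -00101,0001-1
  m7 ⊆ 0001-1 [E]
  m9 ⊆ 001001 [E]
  m10 ⊆ -01010 [E]
  m12 ⊆ -01100 [E]
  m37 ⊆ -00101 [E]
  m38 ⊆ 1-0110,10-110
  m44 ⊆ -01100,1-1100,1011-0
  m46 ⊆ 10-110,101-10,1011-0
  m48 ⊆ 110000 [E]
  m60 ⊆ 1-1100 [E]
E = {-00101, -01010, -01100, 0001-1, 001001, 1-1100, 110000}
Petrick residual → 10-110
Cover = b'c'de'f + b'cd'ef' + b'cde'f' + a'b'c'df + a'b'cd'e'f + acde'f' + ab'def' + abc'd'e'f'  |cover|=8

8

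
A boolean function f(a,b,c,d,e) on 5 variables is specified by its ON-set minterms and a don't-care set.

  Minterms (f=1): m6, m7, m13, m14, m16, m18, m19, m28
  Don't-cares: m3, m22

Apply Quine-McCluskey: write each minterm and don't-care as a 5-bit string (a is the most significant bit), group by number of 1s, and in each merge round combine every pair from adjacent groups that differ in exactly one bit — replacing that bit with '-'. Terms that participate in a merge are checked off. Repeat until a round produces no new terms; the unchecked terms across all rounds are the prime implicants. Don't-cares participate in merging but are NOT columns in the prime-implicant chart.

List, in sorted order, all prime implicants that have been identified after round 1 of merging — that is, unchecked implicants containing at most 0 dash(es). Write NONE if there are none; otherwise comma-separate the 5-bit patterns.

01101, 11100

Round 0: 00011✓ 00110✓ 00111✓ 01101 01110✓ 10000✓ 10010✓ 10011✓ 10110✓ 11100
Round 1: -0011 -0110 0-110 00-11 0011- 10-10 100-0 1001-
PIs = {-0011, -0110, 0-110, 00-11, 0011-, 01101, 10-10, 100-0, 1001-, 11100}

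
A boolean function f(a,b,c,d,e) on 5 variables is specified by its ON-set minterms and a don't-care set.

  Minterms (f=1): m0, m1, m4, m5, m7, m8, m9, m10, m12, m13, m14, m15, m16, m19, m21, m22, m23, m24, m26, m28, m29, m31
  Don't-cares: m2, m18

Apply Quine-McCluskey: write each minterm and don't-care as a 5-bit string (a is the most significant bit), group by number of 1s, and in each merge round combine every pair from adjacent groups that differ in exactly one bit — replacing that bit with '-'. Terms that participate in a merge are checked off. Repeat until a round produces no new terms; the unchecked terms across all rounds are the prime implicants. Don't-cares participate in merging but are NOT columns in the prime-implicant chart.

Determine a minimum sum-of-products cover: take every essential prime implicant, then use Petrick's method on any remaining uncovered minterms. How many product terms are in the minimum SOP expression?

6

[col 0] 00000*, 00001*, 00010*, 00100*, 00101*, 00111*, 01000*, 01001*, 01010*, 01100*, 01101*, 01110*, 01111*, 10000*, 10010*, 10011*, 10101*, 10110*, 10111*, 11000*, 11010*, 11100*, 11101*, 11111*
[col 1] -0000*, -0010*, -0101*, -0111*, -1000*, -1010*, -1100*, -1101*, -1111*, 0-000*, 0-001*, 0-010*, 0-100*, 0-101*, 0-111*, 00-00*, 00-01*, 000-0*, 0000-*, 001-1*, 0010-*, 01-00*, 01-01*, 01-10*, 010-0*, 0100-*, 011-0*, 011-1*, 0110-*, 0111-*, 1-000*, 1-010*, 1-101*, 1-111*, 10-10*, 10-11*, 100-0*, 1001-*, 101-1*, 1011-*, 11-00*, 110-0*, 111-1*, 1110-*
[col 2] --000*, --010*, --101*, --111*, -00-0*, -01-1*, -1-00, -10-0*, -11-1*, -110-, 0--00*, 0--01*, 0-0-0*, 0-00-*, 0-1-1*, 0-10-*, 00-0-*, 01--0, 01-0-*, 011--, 1-0-0*, 1-1-1*, 10-1-
[col 3] --0-0, --1-1, 0--0-
Prime implicants: --0-0, --1-1, -1-00, -110-, 0--0-, 01--0, 011--, 10-1-
PI chart (minterm → PIs covering it):
  0 | --0-0,0--0-
  1 | 0--0-  (sole → essential)
  4 | 0--0-  (sole → essential)
  5 | --1-1,0--0-
  7 | --1-1  (sole → essential)
  8 | --0-0,-1-00,0--0-,01--0
  9 | 0--0-  (sole → essential)
  10 | --0-0,01--0
  12 | -1-00,-110-,0--0-,01--0,011--
  13 | --1-1,-110-,0--0-,011--
  14 | 01--0,011--
  15 | --1-1,011--
  16 | --0-0  (sole → essential)
  19 | 10-1-  (sole → essential)
  21 | --1-1  (sole → essential)
  22 | 10-1-  (sole → essential)
  23 | --1-1,10-1-
  24 | --0-0,-1-00
  26 | --0-0  (sole → essential)
  28 | -1-00,-110-
  29 | --1-1,-110-
  31 | --1-1  (sole → essential)
Essential prime implicants: --0-0, --1-1, 0--0-, 10-1-
Petrick residual → -1-00, 01--0
Minimum SOP uses 6 PIs: c'e' + ce + bd'e' + a'd' + a'be' + ab'd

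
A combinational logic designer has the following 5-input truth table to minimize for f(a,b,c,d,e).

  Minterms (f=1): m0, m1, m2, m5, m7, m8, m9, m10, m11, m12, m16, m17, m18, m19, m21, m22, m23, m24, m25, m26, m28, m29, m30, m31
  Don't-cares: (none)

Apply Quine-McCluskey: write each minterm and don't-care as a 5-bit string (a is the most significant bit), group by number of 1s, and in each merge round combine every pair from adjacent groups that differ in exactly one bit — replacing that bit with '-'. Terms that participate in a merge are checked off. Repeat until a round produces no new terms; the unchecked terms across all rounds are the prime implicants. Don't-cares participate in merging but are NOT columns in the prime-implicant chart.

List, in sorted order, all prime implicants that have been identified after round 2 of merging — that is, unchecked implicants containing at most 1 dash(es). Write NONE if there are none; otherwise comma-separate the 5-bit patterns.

NONE

Round 0: 00000✓ 00001✓ 00010✓ 00101✓ 00111✓ 01000✓ 01001✓ 01010✓ 01011✓ 01100✓ 10000✓ 10001✓ 10010✓ 10011✓ 10101✓ 10110✓ 10111✓ 11000✓ 11001✓ 11010✓ 11100✓ 11101✓ 11110✓ 11111✓
Round 1: -0000✓ -0001✓ -0010✓ -0101✓ -0111✓ -1000✓ -1001✓ -1010✓ -1100✓ 0-000✓ 0-001✓ 0-010✓ 00-01✓ 000-0✓ 0000-✓ 001-1✓ 01-00✓ 010-0✓ 010-1✓ 0100-✓ 0101-✓ 1-000✓ 1-001✓ 1-010✓ 1-101✓ 1-110✓ 1-111✓ 10-01✓ 10-10✓ 10-11✓ 100-0✓ 100-1✓ 1000-✓ 1001-✓ 101-1✓ 1011-✓ 11-00✓ 11-01✓ 11-10✓ 110-0✓ 1100-✓ 111-0✓ 111-1✓ 1110-✓ 1111-✓
Round 2: --000✓ --001✓ --010✓ -0-01 -00-0✓ -000-✓ -01-1 -1-00 -10-0✓ -100-✓ 0-0-0✓ 0-00-✓ 010-- 1--01 1--10 1-0-0✓ 1-00-✓ 1-1-1 1-11- 10--1 10-1- 100-- 11--0 11-0- 111--
Round 3: --0-0 --00-
PIs = {--0-0, --00-, -0-01, -01-1, -1-00, 010--, 1--01, 1--10, 1-1-1, 1-11-, 10--1, 10-1-, 100--, 11--0, 11-0-, 111--}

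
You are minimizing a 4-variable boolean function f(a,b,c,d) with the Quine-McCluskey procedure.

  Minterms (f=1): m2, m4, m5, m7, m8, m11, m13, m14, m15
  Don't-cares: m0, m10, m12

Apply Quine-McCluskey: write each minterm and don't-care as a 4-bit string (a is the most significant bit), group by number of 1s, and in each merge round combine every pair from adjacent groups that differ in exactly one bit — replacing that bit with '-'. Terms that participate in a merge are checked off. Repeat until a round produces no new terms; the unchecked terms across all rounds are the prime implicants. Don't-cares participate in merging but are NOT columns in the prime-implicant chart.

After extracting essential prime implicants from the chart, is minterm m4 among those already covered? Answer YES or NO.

NO

Round 0: 0000✓ 0010✓ 0100✓ 0101✓ 0111✓ 1000✓ 1010✓ 1011✓ 1100✓ 1101✓ 1110✓ 1111✓
Round 1: -000✓ -010✓ -100✓ -101✓ -111✓ 0-00✓ 00-0✓ 01-1✓ 010-✓ 1-00✓ 1-10✓ 1-11✓ 10-0✓ 101-✓ 11-0✓ 11-1✓ 110-✓ 111-✓
Round 2: --00 -0-0 -1-1 -10- 1--0 1-1- 11--
PIs = {--00, -0-0, -1-1, -10-, 1--0, 1-1-, 11--}
Coverage chart:
  m2: -0-0 ←essential
  m4: --00,-10-
  m5: -1-1,-10-
  m7: -1-1 ←essential
  m8: --00,-0-0,1--0
  m11: 1-1- ←essential
  m13: -1-1,-10-,11--
  m14: 1--0,1-1-,11--
  m15: -1-1,1-1-,11--
Essential: -0-0, -1-1, 1-1-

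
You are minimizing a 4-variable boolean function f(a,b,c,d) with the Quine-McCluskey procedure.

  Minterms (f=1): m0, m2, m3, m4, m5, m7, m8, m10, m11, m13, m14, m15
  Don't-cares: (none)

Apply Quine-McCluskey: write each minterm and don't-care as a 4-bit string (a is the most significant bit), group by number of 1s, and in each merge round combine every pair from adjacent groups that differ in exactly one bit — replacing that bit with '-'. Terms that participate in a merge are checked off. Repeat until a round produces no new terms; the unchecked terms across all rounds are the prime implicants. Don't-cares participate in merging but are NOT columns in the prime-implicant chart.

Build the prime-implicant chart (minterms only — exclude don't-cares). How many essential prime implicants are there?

3

[col 0] 0000*, 0010*, 0011*, 0100*, 0101*, 0111*, 1000*, 1010*, 1011*, 1101*, 1110*, 1111*
[col 1] -000*, -010*, -011*, -101*, -111*, 0-00, 0-11*, 00-0*, 001-*, 01-1*, 010-, 1-10*, 1-11*, 10-0*, 101-*, 11-1*, 111-*
[col 2] --11, -0-0, -01-, -1-1, 1-1-
Prime implicants: --11, -0-0, -01-, -1-1, 0-00, 010-, 1-1-
PI chart (minterm → PIs covering it):
  0 | -0-0,0-00
  2 | -0-0,-01-
  3 | --11,-01-
  4 | 0-00,010-
  5 | -1-1,010-
  7 | --11,-1-1
  8 | -0-0  (sole → essential)
  10 | -0-0,-01-,1-1-
  11 | --11,-01-,1-1-
  13 | -1-1  (sole → essential)
  14 | 1-1-  (sole → essential)
  15 | --11,-1-1,1-1-
Essential prime implicants: -0-0, -1-1, 1-1-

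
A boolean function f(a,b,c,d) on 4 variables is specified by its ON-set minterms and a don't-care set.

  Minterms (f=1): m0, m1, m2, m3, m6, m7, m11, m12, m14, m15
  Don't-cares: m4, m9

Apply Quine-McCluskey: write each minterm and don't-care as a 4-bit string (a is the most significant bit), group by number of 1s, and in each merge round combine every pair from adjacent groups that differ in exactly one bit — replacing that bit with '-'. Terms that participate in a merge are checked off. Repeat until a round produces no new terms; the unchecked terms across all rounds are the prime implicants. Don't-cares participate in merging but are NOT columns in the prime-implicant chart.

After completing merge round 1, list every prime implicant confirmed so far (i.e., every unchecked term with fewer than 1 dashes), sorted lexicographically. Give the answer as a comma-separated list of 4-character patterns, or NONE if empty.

Round 0: 0000✓ 0001✓ 0010✓ 0011✓ 0100✓ 0110✓ 0111✓ 1001✓ 1011✓ 1100✓ 1110✓ 1111✓
Round 1: -001✓ -011✓ -100✓ -110✓ -111✓ 0-00✓ 0-10✓ 0-11✓ 00-0✓ 00-1✓ 000-✓ 001-✓ 01-0✓ 011-✓ 1-11✓ 10-1✓ 11-0✓ 111-✓
Round 2: --11 -0-1 -1-0 -11- 0--0 0-1- 00--
PIs = {--11, -0-1, -1-0, -11-, 0--0, 0-1-, 00--}

NONE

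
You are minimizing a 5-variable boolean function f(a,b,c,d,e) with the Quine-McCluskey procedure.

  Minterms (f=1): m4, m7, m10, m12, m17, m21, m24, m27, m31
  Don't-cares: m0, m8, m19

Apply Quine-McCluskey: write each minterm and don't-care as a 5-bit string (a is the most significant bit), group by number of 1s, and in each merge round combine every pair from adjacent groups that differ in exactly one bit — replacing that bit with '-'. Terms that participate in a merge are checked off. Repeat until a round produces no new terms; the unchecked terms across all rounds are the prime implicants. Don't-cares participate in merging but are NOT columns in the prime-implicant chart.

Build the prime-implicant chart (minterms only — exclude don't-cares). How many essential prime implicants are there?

6

Round 0: 00000✓ 00100✓ 00111 01000✓ 01010✓ 01100✓ 10001✓ 10011✓ 10101✓ 11000✓ 11011✓ 11111✓
Round 1: -1000 0-000✓ 0-100✓ 00-00✓ 01-00✓ 010-0 1-011 10-01 100-1 11-11
Round 2: 0--00
PIs = {-1000, 0--00, 00111, 010-0, 1-011, 10-01, 100-1, 11-11}
Coverage chart:
  m4: 0--00 ←essential
  m7: 00111 ←essential
  m10: 010-0 ←essential
  m12: 0--00 ←essential
  m17: 10-01,100-1
  m21: 10-01 ←essential
  m24: -1000 ←essential
  m27: 1-011,11-11
  m31: 11-11 ←essential
Essential: -1000, 0--00, 00111, 010-0, 10-01, 11-11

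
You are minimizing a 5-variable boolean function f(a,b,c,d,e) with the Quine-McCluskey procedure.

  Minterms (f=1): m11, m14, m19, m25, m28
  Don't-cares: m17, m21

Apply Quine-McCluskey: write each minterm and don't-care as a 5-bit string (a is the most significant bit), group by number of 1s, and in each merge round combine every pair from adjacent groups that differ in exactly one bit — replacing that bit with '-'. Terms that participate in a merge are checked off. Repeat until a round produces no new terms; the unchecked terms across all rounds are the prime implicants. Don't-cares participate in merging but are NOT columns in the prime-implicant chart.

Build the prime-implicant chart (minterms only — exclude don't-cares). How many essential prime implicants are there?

5

Round 0: 01011 01110 10001✓ 10011✓ 10101✓ 11001✓ 11100
Round 1: 1-001 10-01 100-1
PIs = {01011, 01110, 1-001, 10-01, 100-1, 11100}
Coverage chart:
  m11: 01011 ←essential
  m14: 01110 ←essential
  m19: 100-1 ←essential
  m25: 1-001 ←essential
  m28: 11100 ←essential
Essential: 01011, 01110, 1-001, 100-1, 11100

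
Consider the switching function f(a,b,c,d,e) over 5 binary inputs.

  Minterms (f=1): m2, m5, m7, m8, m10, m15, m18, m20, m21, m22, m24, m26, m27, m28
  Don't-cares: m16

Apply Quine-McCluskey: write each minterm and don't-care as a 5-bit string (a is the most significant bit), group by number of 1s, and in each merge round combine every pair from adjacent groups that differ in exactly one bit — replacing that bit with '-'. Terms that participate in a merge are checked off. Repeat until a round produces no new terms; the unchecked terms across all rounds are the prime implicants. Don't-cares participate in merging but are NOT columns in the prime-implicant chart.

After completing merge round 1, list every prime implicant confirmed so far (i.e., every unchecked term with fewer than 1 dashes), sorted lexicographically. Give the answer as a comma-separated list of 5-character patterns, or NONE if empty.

[col 0] 00010*, 00101*, 00111*, 01000*, 01010*, 01111*, 10000*, 10010*, 10100*, 10101*, 10110*, 11000*, 11010*, 11011*, 11100*
[col 1] -0010*, -0101, -1000*, -1010*, 0-010*, 0-111, 001-1, 010-0*, 1-000*, 1-010*, 1-100*, 10-00*, 10-10*, 100-0*, 101-0*, 1010-, 11-00*, 110-0*, 1101-
[col 2] --010, -10-0, 1--00, 1-0-0, 10--0
Prime implicants: --010, -0101, -10-0, 0-111, 001-1, 1--00, 1-0-0, 10--0, 1010-, 1101-

NONE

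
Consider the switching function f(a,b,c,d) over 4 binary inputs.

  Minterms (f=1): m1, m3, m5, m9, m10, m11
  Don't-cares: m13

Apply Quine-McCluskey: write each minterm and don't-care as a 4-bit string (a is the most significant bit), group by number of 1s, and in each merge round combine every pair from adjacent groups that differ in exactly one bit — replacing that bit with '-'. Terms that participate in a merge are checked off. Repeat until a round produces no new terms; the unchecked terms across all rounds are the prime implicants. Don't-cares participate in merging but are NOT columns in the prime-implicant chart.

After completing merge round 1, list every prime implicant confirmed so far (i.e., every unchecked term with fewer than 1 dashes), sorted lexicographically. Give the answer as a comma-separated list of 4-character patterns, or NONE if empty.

NONE

[col 0] 0001*, 0011*, 0101*, 1001*, 1010*, 1011*, 1101*
[col 1] -001*, -011*, -101*, 0-01*, 00-1*, 1-01*, 10-1*, 101-
[col 2] --01, -0-1
Prime implicants: --01, -0-1, 101-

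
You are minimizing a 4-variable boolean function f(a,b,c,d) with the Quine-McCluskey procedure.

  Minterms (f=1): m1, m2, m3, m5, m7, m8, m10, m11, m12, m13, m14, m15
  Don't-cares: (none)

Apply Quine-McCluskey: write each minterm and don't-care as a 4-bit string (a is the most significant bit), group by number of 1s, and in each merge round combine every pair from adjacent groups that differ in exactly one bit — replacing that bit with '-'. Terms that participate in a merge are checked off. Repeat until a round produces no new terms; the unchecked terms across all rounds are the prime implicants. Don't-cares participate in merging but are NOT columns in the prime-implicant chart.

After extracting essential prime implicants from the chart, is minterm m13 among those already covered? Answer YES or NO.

size-2^0 implicants → 0001(✓)  0010(✓)  0011(✓)  0101(✓)  0111(✓)  1000(✓)  1010(✓)  1011(✓)  1100(✓)  1101(✓)  1110(✓)  1111(✓)
size-2^1 implicants → -010(✓)  -011(✓)  -101(✓)  -111(✓)  0-01(✓)  0-11(✓)  00-1(✓)  001-(✓)  01-1(✓)  1-00(✓)  1-10(✓)  1-11(✓)  10-0(✓)  101-(✓)  11-0(✓)  11-1(✓)  110-(✓)  111-(✓)
size-2^2 implicants → --11  -01-  -1-1  0--1  1--0  1-1-  11--
Unchecked terms (primes): --11, -01-, -1-1, 0--1, 1--0, 1-1-, 11--
Minterm coverage:
  m1 ⊆ 0--1 [E]
  m2 ⊆ -01- [E]
  m3 ⊆ --11,-01-,0--1
  m5 ⊆ -1-1,0--1
  m7 ⊆ --11,-1-1,0--1
  m8 ⊆ 1--0 [E]
  m10 ⊆ -01-,1--0,1-1-
  m11 ⊆ --11,-01-,1-1-
  m12 ⊆ 1--0,11--
  m13 ⊆ -1-1,11--
  m14 ⊆ 1--0,1-1-,11--
  m15 ⊆ --11,-1-1,1-1-,11--
E = {-01-, 0--1, 1--0}

NO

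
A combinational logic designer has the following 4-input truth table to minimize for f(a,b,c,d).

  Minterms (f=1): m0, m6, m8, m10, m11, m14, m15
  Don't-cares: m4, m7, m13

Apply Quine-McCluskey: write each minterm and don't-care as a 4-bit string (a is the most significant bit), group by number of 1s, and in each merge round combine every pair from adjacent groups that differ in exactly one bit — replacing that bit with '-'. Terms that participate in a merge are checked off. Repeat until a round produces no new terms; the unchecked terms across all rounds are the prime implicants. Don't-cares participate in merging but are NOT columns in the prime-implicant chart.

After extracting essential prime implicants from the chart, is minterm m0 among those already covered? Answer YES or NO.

NO

Round 0: 0000✓ 0100✓ 0110✓ 0111✓ 1000✓ 1010✓ 1011✓ 1101✓ 1110✓ 1111✓
Round 1: -000 -110✓ -111✓ 0-00 01-0 011-✓ 1-10✓ 1-11✓ 10-0 101-✓ 11-1 111-✓
Round 2: -11- 1-1-
PIs = {-000, -11-, 0-00, 01-0, 1-1-, 10-0, 11-1}
Coverage chart:
  m0: -000,0-00
  m6: -11-,01-0
  m8: -000,10-0
  m10: 1-1-,10-0
  m11: 1-1- ←essential
  m14: -11-,1-1-
  m15: -11-,1-1-,11-1
Essential: 1-1-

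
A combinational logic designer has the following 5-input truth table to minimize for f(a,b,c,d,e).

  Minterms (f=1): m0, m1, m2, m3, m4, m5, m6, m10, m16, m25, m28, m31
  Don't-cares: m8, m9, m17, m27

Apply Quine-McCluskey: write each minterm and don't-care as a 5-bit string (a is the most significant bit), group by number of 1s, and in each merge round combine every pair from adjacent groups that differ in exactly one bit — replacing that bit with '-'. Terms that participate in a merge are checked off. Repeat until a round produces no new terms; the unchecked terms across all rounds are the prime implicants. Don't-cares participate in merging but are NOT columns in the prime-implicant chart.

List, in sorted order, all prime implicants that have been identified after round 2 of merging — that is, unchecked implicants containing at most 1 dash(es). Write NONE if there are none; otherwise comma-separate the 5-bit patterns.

Round 0: 00000✓ 00001✓ 00010✓ 00011✓ 00100✓ 00101✓ 00110✓ 01000✓ 01001✓ 01010✓ 10000✓ 10001✓ 11001✓ 11011✓ 11100 11111✓
Round 1: -0000✓ -0001✓ -1001✓ 0-000✓ 0-001✓ 0-010✓ 00-00✓ 00-01✓ 00-10✓ 000-0✓ 000-1✓ 0000-✓ 0001-✓ 001-0✓ 0010-✓ 010-0✓ 0100-✓ 1-001✓ 1000-✓ 11-11 110-1
Round 2: --001 -000- 0-0-0 0-00- 00--0 00-0- 000--
PIs = {--001, -000-, 0-0-0, 0-00-, 00--0, 00-0-, 000--, 11-11, 110-1, 11100}

11-11, 110-1, 11100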